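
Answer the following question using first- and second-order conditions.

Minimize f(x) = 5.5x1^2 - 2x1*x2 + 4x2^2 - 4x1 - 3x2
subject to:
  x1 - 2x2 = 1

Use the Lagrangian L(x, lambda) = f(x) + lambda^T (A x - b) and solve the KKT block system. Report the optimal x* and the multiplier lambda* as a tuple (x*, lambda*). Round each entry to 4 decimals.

Form the Lagrangian:
  L(x, lambda) = (1/2) x^T Q x + c^T x + lambda^T (A x - b)
Stationarity (grad_x L = 0): Q x + c + A^T lambda = 0.
Primal feasibility: A x = b.

This gives the KKT block system:
  [ Q   A^T ] [ x     ]   [-c ]
  [ A    0  ] [ lambda ] = [ b ]

Solving the linear system:
  x*      = (0.5909, -0.2045)
  lambda* = (-2.9091)
  f(x*)   = 0.5795

x* = (0.5909, -0.2045), lambda* = (-2.9091)


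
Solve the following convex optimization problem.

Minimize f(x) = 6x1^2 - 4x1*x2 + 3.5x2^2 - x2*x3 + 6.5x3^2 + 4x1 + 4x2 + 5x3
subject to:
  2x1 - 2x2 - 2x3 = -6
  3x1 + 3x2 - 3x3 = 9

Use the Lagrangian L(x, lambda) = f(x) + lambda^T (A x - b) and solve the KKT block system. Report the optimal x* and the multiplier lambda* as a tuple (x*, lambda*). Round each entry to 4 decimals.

Form the Lagrangian:
  L(x, lambda) = (1/2) x^T Q x + c^T x + lambda^T (A x - b)
Stationarity (grad_x L = 0): Q x + c + A^T lambda = 0.
Primal feasibility: A x = b.

This gives the KKT block system:
  [ Q   A^T ] [ x     ]   [-c ]
  [ A    0  ] [ lambda ] = [ b ]

Solving the linear system:
  x*      = (0.24, 3, 0.24)
  lambda* = (7.23, -3.1133)
  f(x*)   = 42.78

x* = (0.24, 3, 0.24), lambda* = (7.23, -3.1133)


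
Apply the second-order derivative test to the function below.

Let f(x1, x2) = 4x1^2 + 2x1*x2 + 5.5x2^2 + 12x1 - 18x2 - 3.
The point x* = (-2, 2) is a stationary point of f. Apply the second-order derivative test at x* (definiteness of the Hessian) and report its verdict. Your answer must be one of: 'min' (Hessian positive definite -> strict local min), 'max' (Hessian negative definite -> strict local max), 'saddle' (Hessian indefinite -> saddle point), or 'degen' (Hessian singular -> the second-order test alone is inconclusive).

Compute the Hessian H = grad^2 f:
  H = [[8, 2], [2, 11]]
Verify stationarity: grad f(x*) = H x* + g = (0, 0).
Eigenvalues of H: 7, 12.
Both eigenvalues > 0, so H is positive definite -> x* is a strict local min.

min


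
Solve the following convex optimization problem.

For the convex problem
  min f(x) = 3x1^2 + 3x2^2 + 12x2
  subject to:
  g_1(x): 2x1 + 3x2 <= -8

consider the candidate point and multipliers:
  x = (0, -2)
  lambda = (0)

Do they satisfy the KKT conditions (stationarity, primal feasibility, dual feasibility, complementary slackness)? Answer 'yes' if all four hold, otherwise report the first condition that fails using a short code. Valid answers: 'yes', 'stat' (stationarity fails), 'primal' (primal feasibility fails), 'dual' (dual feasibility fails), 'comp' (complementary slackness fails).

Gradient of f: grad f(x) = Q x + c = (0, 0)
Constraint values g_i(x) = a_i^T x - b_i:
  g_1((0, -2)) = 2
Stationarity residual: grad f(x) + sum_i lambda_i a_i = (0, 0)
  -> stationarity OK
Primal feasibility (all g_i <= 0): FAILS
Dual feasibility (all lambda_i >= 0): OK
Complementary slackness (lambda_i * g_i(x) = 0 for all i): OK

Verdict: the first failing condition is primal_feasibility -> primal.

primal


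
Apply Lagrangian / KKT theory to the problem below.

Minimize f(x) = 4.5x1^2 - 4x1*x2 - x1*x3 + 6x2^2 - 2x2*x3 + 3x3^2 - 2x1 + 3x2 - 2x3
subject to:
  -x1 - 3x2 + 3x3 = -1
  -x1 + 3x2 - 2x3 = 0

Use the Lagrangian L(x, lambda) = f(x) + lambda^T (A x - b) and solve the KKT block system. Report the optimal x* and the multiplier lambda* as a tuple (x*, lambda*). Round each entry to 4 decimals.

Form the Lagrangian:
  L(x, lambda) = (1/2) x^T Q x + c^T x + lambda^T (A x - b)
Stationarity (grad_x L = 0): Q x + c + A^T lambda = 0.
Primal feasibility: A x = b.

This gives the KKT block system:
  [ Q   A^T ] [ x     ]   [-c ]
  [ A    0  ] [ lambda ] = [ b ]

Solving the linear system:
  x*      = (0.4673, 0.1121, -0.0654)
  lambda* = (1.3458, 0.4766)
  f(x*)   = 0.4393

x* = (0.4673, 0.1121, -0.0654), lambda* = (1.3458, 0.4766)


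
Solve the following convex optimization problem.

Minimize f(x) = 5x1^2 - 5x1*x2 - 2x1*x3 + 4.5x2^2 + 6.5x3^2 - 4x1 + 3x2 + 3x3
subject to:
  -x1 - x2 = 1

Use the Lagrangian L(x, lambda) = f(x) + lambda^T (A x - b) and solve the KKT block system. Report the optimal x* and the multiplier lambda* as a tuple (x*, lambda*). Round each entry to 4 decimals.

Form the Lagrangian:
  L(x, lambda) = (1/2) x^T Q x + c^T x + lambda^T (A x - b)
Stationarity (grad_x L = 0): Q x + c + A^T lambda = 0.
Primal feasibility: A x = b.

This gives the KKT block system:
  [ Q   A^T ] [ x     ]   [-c ]
  [ A    0  ] [ lambda ] = [ b ]

Solving the linear system:
  x*      = (-0.2601, -0.7399, -0.2708)
  lambda* = (-2.3592)
  f(x*)   = 0.1836

x* = (-0.2601, -0.7399, -0.2708), lambda* = (-2.3592)


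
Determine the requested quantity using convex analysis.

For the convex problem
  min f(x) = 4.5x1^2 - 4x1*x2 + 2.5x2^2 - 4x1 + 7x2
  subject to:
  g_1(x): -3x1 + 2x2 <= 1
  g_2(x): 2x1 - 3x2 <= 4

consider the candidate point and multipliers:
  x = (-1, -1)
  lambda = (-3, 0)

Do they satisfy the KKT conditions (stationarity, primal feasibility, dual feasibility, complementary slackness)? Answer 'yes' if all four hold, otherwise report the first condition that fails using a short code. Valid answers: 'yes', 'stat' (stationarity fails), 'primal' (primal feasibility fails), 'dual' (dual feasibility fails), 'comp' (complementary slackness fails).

Gradient of f: grad f(x) = Q x + c = (-9, 6)
Constraint values g_i(x) = a_i^T x - b_i:
  g_1((-1, -1)) = 0
  g_2((-1, -1)) = -3
Stationarity residual: grad f(x) + sum_i lambda_i a_i = (0, 0)
  -> stationarity OK
Primal feasibility (all g_i <= 0): OK
Dual feasibility (all lambda_i >= 0): FAILS
Complementary slackness (lambda_i * g_i(x) = 0 for all i): OK

Verdict: the first failing condition is dual_feasibility -> dual.

dual


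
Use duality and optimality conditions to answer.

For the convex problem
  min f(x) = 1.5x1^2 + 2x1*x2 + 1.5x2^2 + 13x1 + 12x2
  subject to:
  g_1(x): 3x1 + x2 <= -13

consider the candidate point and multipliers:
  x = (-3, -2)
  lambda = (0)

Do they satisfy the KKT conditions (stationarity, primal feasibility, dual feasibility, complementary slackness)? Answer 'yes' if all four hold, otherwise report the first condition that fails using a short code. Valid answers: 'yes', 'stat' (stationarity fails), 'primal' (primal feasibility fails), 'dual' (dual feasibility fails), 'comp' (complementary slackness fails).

Gradient of f: grad f(x) = Q x + c = (0, 0)
Constraint values g_i(x) = a_i^T x - b_i:
  g_1((-3, -2)) = 2
Stationarity residual: grad f(x) + sum_i lambda_i a_i = (0, 0)
  -> stationarity OK
Primal feasibility (all g_i <= 0): FAILS
Dual feasibility (all lambda_i >= 0): OK
Complementary slackness (lambda_i * g_i(x) = 0 for all i): OK

Verdict: the first failing condition is primal_feasibility -> primal.

primal


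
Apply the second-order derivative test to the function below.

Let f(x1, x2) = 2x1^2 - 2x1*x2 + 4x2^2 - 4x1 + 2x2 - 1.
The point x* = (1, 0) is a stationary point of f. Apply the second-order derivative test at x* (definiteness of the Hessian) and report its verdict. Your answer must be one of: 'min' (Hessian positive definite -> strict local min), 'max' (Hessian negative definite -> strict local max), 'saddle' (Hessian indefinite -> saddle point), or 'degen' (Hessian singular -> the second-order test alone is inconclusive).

Compute the Hessian H = grad^2 f:
  H = [[4, -2], [-2, 8]]
Verify stationarity: grad f(x*) = H x* + g = (0, 0).
Eigenvalues of H: 3.1716, 8.8284.
Both eigenvalues > 0, so H is positive definite -> x* is a strict local min.

min


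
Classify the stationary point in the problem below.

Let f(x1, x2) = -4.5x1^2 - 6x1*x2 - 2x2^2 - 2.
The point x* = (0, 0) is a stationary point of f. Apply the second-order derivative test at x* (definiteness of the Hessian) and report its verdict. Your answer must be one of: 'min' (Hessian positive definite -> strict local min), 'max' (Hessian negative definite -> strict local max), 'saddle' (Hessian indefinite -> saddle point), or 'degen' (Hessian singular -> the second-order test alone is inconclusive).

Compute the Hessian H = grad^2 f:
  H = [[-9, -6], [-6, -4]]
Verify stationarity: grad f(x*) = H x* + g = (0, 0).
Eigenvalues of H: -13, 0.
H has a zero eigenvalue (singular; negative semidefinite but not definite), so H is neither positive definite, negative definite, nor indefinite. The second-order test alone is inconclusive -> degen.
(Indeed, f is constant along the null direction of H through x*, so x* is not a strict local extremum.)

degen


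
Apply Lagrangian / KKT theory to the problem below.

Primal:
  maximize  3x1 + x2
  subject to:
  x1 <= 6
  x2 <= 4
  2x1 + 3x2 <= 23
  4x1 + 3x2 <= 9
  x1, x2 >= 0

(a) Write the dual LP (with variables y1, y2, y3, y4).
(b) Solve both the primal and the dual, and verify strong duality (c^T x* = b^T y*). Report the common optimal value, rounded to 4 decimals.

The standard primal-dual pair for 'max c^T x s.t. A x <= b, x >= 0' is:
  Dual:  min b^T y  s.t.  A^T y >= c,  y >= 0.

So the dual LP is:
  minimize  6y1 + 4y2 + 23y3 + 9y4
  subject to:
    y1 + 2y3 + 4y4 >= 3
    y2 + 3y3 + 3y4 >= 1
    y1, y2, y3, y4 >= 0

Solving the primal: x* = (2.25, 0).
  primal value c^T x* = 6.75.
Solving the dual: y* = (0, 0, 0, 0.75).
  dual value b^T y* = 6.75.
Strong duality: c^T x* = b^T y*. Confirmed.

6.75


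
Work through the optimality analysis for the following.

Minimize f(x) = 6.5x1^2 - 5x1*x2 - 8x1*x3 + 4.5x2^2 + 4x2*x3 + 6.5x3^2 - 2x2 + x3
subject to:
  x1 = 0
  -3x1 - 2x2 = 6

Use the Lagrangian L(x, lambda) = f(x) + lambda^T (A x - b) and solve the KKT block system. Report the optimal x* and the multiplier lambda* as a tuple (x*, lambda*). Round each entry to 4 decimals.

Form the Lagrangian:
  L(x, lambda) = (1/2) x^T Q x + c^T x + lambda^T (A x - b)
Stationarity (grad_x L = 0): Q x + c + A^T lambda = 0.
Primal feasibility: A x = b.

This gives the KKT block system:
  [ Q   A^T ] [ x     ]   [-c ]
  [ A    0  ] [ lambda ] = [ b ]

Solving the linear system:
  x*      = (0, -3, 0.8462)
  lambda* = (-46.6538, -12.8077)
  f(x*)   = 41.8462

x* = (0, -3, 0.8462), lambda* = (-46.6538, -12.8077)


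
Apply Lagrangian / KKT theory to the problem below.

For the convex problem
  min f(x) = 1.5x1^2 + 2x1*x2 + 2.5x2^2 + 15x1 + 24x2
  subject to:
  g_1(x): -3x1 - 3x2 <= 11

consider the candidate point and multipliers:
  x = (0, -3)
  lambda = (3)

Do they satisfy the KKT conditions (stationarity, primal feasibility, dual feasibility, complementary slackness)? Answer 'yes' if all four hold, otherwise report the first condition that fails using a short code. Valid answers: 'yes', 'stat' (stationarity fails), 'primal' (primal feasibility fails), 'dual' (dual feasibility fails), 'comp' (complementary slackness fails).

Gradient of f: grad f(x) = Q x + c = (9, 9)
Constraint values g_i(x) = a_i^T x - b_i:
  g_1((0, -3)) = -2
Stationarity residual: grad f(x) + sum_i lambda_i a_i = (0, 0)
  -> stationarity OK
Primal feasibility (all g_i <= 0): OK
Dual feasibility (all lambda_i >= 0): OK
Complementary slackness (lambda_i * g_i(x) = 0 for all i): FAILS

Verdict: the first failing condition is complementary_slackness -> comp.

comp


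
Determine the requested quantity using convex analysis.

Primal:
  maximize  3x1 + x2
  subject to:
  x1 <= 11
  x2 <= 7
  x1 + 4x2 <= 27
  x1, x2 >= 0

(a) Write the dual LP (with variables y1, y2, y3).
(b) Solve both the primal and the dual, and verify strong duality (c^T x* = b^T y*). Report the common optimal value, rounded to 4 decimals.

The standard primal-dual pair for 'max c^T x s.t. A x <= b, x >= 0' is:
  Dual:  min b^T y  s.t.  A^T y >= c,  y >= 0.

So the dual LP is:
  minimize  11y1 + 7y2 + 27y3
  subject to:
    y1 + y3 >= 3
    y2 + 4y3 >= 1
    y1, y2, y3 >= 0

Solving the primal: x* = (11, 4).
  primal value c^T x* = 37.
Solving the dual: y* = (2.75, 0, 0.25).
  dual value b^T y* = 37.
Strong duality: c^T x* = b^T y*. Confirmed.

37


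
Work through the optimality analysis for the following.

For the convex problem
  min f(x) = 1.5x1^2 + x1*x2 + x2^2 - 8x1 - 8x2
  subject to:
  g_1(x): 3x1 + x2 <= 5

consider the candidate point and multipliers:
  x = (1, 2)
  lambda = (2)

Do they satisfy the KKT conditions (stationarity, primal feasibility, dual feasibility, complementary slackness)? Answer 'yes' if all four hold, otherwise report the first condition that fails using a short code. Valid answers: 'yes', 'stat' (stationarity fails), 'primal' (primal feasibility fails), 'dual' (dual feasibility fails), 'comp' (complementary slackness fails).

Gradient of f: grad f(x) = Q x + c = (-3, -3)
Constraint values g_i(x) = a_i^T x - b_i:
  g_1((1, 2)) = 0
Stationarity residual: grad f(x) + sum_i lambda_i a_i = (3, -1)
  -> stationarity FAILS
Primal feasibility (all g_i <= 0): OK
Dual feasibility (all lambda_i >= 0): OK
Complementary slackness (lambda_i * g_i(x) = 0 for all i): OK

Verdict: the first failing condition is stationarity -> stat.

stat


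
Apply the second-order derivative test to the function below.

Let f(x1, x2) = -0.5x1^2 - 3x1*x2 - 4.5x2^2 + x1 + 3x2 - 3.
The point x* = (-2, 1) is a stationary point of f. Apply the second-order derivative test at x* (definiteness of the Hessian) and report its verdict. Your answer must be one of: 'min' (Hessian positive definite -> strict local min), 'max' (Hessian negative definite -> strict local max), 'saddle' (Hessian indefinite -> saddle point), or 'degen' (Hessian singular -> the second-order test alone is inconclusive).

Compute the Hessian H = grad^2 f:
  H = [[-1, -3], [-3, -9]]
Verify stationarity: grad f(x*) = H x* + g = (0, 0).
Eigenvalues of H: -10, 0.
H has a zero eigenvalue (singular; negative semidefinite but not definite), so H is neither positive definite, negative definite, nor indefinite. The second-order test alone is inconclusive -> degen.
(Indeed, f is constant along the null direction of H through x*, so x* is not a strict local extremum.)

degen


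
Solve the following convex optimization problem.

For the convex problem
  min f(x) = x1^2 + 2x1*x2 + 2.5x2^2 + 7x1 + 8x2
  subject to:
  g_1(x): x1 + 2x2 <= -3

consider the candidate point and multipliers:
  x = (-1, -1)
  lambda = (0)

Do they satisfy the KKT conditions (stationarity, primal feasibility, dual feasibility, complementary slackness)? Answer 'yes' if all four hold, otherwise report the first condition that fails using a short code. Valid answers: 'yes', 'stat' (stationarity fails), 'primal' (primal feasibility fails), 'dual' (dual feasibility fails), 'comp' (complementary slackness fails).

Gradient of f: grad f(x) = Q x + c = (3, 1)
Constraint values g_i(x) = a_i^T x - b_i:
  g_1((-1, -1)) = 0
Stationarity residual: grad f(x) + sum_i lambda_i a_i = (3, 1)
  -> stationarity FAILS
Primal feasibility (all g_i <= 0): OK
Dual feasibility (all lambda_i >= 0): OK
Complementary slackness (lambda_i * g_i(x) = 0 for all i): OK

Verdict: the first failing condition is stationarity -> stat.

stat


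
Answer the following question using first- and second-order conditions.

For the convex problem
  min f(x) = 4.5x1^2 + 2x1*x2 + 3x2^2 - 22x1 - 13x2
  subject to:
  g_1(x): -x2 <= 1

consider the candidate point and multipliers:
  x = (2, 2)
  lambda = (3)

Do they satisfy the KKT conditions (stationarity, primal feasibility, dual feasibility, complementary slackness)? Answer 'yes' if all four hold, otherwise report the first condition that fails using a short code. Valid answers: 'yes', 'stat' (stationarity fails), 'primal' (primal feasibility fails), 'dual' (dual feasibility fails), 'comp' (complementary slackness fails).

Gradient of f: grad f(x) = Q x + c = (0, 3)
Constraint values g_i(x) = a_i^T x - b_i:
  g_1((2, 2)) = -3
Stationarity residual: grad f(x) + sum_i lambda_i a_i = (0, 0)
  -> stationarity OK
Primal feasibility (all g_i <= 0): OK
Dual feasibility (all lambda_i >= 0): OK
Complementary slackness (lambda_i * g_i(x) = 0 for all i): FAILS

Verdict: the first failing condition is complementary_slackness -> comp.

comp


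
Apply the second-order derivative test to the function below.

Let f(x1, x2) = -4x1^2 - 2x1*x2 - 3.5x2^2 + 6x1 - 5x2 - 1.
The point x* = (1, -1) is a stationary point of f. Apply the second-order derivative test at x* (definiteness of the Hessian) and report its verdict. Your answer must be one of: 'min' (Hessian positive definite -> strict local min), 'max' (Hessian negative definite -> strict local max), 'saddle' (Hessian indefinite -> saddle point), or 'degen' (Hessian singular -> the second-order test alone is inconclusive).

Compute the Hessian H = grad^2 f:
  H = [[-8, -2], [-2, -7]]
Verify stationarity: grad f(x*) = H x* + g = (0, 0).
Eigenvalues of H: -9.5616, -5.4384.
Both eigenvalues < 0, so H is negative definite -> x* is a strict local max.

max


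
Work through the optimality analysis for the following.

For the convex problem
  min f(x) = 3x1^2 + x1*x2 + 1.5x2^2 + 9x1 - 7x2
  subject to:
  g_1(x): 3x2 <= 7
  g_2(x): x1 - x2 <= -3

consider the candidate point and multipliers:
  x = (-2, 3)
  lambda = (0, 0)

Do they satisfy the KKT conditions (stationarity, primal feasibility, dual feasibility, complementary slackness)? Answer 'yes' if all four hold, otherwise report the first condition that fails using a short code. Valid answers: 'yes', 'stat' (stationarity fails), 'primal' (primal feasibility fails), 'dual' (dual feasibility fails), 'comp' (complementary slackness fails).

Gradient of f: grad f(x) = Q x + c = (0, 0)
Constraint values g_i(x) = a_i^T x - b_i:
  g_1((-2, 3)) = 2
  g_2((-2, 3)) = -2
Stationarity residual: grad f(x) + sum_i lambda_i a_i = (0, 0)
  -> stationarity OK
Primal feasibility (all g_i <= 0): FAILS
Dual feasibility (all lambda_i >= 0): OK
Complementary slackness (lambda_i * g_i(x) = 0 for all i): OK

Verdict: the first failing condition is primal_feasibility -> primal.

primal


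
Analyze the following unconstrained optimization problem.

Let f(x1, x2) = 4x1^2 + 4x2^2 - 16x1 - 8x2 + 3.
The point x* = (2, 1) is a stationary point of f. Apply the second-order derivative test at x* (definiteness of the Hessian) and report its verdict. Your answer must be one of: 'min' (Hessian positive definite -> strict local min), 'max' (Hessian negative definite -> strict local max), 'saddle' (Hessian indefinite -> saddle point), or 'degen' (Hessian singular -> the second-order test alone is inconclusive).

Compute the Hessian H = grad^2 f:
  H = [[8, 0], [0, 8]]
Verify stationarity: grad f(x*) = H x* + g = (0, 0).
Eigenvalues of H: 8, 8.
Both eigenvalues > 0, so H is positive definite -> x* is a strict local min.

min


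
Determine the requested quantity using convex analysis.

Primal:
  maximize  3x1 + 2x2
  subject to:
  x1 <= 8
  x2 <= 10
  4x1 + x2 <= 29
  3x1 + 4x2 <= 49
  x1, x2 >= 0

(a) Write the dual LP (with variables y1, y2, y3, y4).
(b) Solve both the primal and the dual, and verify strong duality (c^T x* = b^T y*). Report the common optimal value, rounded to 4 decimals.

The standard primal-dual pair for 'max c^T x s.t. A x <= b, x >= 0' is:
  Dual:  min b^T y  s.t.  A^T y >= c,  y >= 0.

So the dual LP is:
  minimize  8y1 + 10y2 + 29y3 + 49y4
  subject to:
    y1 + 4y3 + 3y4 >= 3
    y2 + y3 + 4y4 >= 2
    y1, y2, y3, y4 >= 0

Solving the primal: x* = (5.1538, 8.3846).
  primal value c^T x* = 32.2308.
Solving the dual: y* = (0, 0, 0.4615, 0.3846).
  dual value b^T y* = 32.2308.
Strong duality: c^T x* = b^T y*. Confirmed.

32.2308


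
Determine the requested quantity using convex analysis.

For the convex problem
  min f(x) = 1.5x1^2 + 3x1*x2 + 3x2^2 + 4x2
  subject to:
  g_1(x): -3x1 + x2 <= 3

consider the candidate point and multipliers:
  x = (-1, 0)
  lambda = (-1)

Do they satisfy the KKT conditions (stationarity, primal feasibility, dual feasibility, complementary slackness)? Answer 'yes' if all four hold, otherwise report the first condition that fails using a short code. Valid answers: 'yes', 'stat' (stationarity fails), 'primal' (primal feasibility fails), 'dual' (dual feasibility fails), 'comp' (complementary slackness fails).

Gradient of f: grad f(x) = Q x + c = (-3, 1)
Constraint values g_i(x) = a_i^T x - b_i:
  g_1((-1, 0)) = 0
Stationarity residual: grad f(x) + sum_i lambda_i a_i = (0, 0)
  -> stationarity OK
Primal feasibility (all g_i <= 0): OK
Dual feasibility (all lambda_i >= 0): FAILS
Complementary slackness (lambda_i * g_i(x) = 0 for all i): OK

Verdict: the first failing condition is dual_feasibility -> dual.

dual


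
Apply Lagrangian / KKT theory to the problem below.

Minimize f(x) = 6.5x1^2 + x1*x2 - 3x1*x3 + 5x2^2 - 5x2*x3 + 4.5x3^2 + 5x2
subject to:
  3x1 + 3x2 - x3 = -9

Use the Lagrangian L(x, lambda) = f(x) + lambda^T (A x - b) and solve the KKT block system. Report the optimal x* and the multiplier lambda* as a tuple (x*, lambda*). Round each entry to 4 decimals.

Form the Lagrangian:
  L(x, lambda) = (1/2) x^T Q x + c^T x + lambda^T (A x - b)
Stationarity (grad_x L = 0): Q x + c + A^T lambda = 0.
Primal feasibility: A x = b.

This gives the KKT block system:
  [ Q   A^T ] [ x     ]   [-c ]
  [ A    0  ] [ lambda ] = [ b ]

Solving the linear system:
  x*      = (-1.1022, -2.2799, -1.1462)
  lambda* = (4.3899)
  f(x*)   = 14.055

x* = (-1.1022, -2.2799, -1.1462), lambda* = (4.3899)


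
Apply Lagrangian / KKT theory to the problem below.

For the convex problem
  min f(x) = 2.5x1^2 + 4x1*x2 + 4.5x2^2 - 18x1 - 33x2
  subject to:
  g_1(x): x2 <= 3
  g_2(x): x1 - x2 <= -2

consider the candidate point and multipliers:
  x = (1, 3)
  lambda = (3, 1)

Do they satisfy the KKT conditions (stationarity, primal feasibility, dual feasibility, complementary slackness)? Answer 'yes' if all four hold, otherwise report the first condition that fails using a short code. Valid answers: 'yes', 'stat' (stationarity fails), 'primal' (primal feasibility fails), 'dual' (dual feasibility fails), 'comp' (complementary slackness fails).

Gradient of f: grad f(x) = Q x + c = (-1, -2)
Constraint values g_i(x) = a_i^T x - b_i:
  g_1((1, 3)) = 0
  g_2((1, 3)) = 0
Stationarity residual: grad f(x) + sum_i lambda_i a_i = (0, 0)
  -> stationarity OK
Primal feasibility (all g_i <= 0): OK
Dual feasibility (all lambda_i >= 0): OK
Complementary slackness (lambda_i * g_i(x) = 0 for all i): OK

Verdict: yes, KKT holds.

yes


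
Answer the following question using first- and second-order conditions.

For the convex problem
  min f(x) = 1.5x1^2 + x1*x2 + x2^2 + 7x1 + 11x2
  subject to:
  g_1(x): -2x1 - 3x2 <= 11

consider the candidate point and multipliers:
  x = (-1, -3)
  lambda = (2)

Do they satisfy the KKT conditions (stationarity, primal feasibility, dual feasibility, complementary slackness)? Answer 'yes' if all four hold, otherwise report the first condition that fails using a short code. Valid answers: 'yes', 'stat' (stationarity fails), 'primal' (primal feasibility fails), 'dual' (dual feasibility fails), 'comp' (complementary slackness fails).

Gradient of f: grad f(x) = Q x + c = (1, 4)
Constraint values g_i(x) = a_i^T x - b_i:
  g_1((-1, -3)) = 0
Stationarity residual: grad f(x) + sum_i lambda_i a_i = (-3, -2)
  -> stationarity FAILS
Primal feasibility (all g_i <= 0): OK
Dual feasibility (all lambda_i >= 0): OK
Complementary slackness (lambda_i * g_i(x) = 0 for all i): OK

Verdict: the first failing condition is stationarity -> stat.

stat


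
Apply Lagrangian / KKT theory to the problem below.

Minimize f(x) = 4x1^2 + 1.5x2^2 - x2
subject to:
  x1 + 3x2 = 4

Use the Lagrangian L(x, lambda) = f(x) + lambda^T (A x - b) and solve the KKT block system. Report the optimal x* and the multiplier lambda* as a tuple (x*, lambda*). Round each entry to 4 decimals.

Form the Lagrangian:
  L(x, lambda) = (1/2) x^T Q x + c^T x + lambda^T (A x - b)
Stationarity (grad_x L = 0): Q x + c + A^T lambda = 0.
Primal feasibility: A x = b.

This gives the KKT block system:
  [ Q   A^T ] [ x     ]   [-c ]
  [ A    0  ] [ lambda ] = [ b ]

Solving the linear system:
  x*      = (0.12, 1.2933)
  lambda* = (-0.96)
  f(x*)   = 1.2733

x* = (0.12, 1.2933), lambda* = (-0.96)


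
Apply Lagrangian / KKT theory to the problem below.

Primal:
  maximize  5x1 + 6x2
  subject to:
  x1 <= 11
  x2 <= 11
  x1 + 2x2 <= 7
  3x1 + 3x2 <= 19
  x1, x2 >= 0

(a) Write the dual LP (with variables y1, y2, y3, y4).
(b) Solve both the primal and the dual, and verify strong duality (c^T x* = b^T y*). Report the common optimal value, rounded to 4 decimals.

The standard primal-dual pair for 'max c^T x s.t. A x <= b, x >= 0' is:
  Dual:  min b^T y  s.t.  A^T y >= c,  y >= 0.

So the dual LP is:
  minimize  11y1 + 11y2 + 7y3 + 19y4
  subject to:
    y1 + y3 + 3y4 >= 5
    y2 + 2y3 + 3y4 >= 6
    y1, y2, y3, y4 >= 0

Solving the primal: x* = (5.6667, 0.6667).
  primal value c^T x* = 32.3333.
Solving the dual: y* = (0, 0, 1, 1.3333).
  dual value b^T y* = 32.3333.
Strong duality: c^T x* = b^T y*. Confirmed.

32.3333


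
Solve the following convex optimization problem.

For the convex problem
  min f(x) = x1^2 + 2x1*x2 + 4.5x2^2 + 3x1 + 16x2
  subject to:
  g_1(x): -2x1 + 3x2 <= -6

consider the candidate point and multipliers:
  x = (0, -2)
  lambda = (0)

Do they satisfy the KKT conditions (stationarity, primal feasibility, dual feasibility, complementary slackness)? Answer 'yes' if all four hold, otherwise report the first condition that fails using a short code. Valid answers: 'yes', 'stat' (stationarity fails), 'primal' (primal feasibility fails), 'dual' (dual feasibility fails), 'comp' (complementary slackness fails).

Gradient of f: grad f(x) = Q x + c = (-1, -2)
Constraint values g_i(x) = a_i^T x - b_i:
  g_1((0, -2)) = 0
Stationarity residual: grad f(x) + sum_i lambda_i a_i = (-1, -2)
  -> stationarity FAILS
Primal feasibility (all g_i <= 0): OK
Dual feasibility (all lambda_i >= 0): OK
Complementary slackness (lambda_i * g_i(x) = 0 for all i): OK

Verdict: the first failing condition is stationarity -> stat.

stat


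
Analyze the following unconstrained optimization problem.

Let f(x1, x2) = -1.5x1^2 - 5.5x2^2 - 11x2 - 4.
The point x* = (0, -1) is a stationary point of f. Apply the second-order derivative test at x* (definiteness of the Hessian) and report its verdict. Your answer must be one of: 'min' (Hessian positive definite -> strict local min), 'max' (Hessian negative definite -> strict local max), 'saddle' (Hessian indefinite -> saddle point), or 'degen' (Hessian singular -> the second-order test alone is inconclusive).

Compute the Hessian H = grad^2 f:
  H = [[-3, 0], [0, -11]]
Verify stationarity: grad f(x*) = H x* + g = (0, 0).
Eigenvalues of H: -11, -3.
Both eigenvalues < 0, so H is negative definite -> x* is a strict local max.

max


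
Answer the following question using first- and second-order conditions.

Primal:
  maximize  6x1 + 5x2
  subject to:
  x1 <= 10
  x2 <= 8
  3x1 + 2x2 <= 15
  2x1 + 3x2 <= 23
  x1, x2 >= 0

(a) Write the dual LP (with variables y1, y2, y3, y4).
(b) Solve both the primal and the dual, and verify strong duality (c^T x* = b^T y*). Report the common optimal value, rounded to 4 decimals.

The standard primal-dual pair for 'max c^T x s.t. A x <= b, x >= 0' is:
  Dual:  min b^T y  s.t.  A^T y >= c,  y >= 0.

So the dual LP is:
  minimize  10y1 + 8y2 + 15y3 + 23y4
  subject to:
    y1 + 3y3 + 2y4 >= 6
    y2 + 2y3 + 3y4 >= 5
    y1, y2, y3, y4 >= 0

Solving the primal: x* = (0, 7.5).
  primal value c^T x* = 37.5.
Solving the dual: y* = (0, 0, 2.5, 0).
  dual value b^T y* = 37.5.
Strong duality: c^T x* = b^T y*. Confirmed.

37.5


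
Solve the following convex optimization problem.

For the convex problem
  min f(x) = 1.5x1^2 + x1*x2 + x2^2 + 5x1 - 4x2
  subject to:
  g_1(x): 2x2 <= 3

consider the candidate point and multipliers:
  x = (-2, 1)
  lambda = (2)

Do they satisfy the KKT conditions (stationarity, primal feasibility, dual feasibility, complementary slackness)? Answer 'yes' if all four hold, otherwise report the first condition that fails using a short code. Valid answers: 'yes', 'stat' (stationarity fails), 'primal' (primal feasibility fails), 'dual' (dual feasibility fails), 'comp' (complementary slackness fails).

Gradient of f: grad f(x) = Q x + c = (0, -4)
Constraint values g_i(x) = a_i^T x - b_i:
  g_1((-2, 1)) = -1
Stationarity residual: grad f(x) + sum_i lambda_i a_i = (0, 0)
  -> stationarity OK
Primal feasibility (all g_i <= 0): OK
Dual feasibility (all lambda_i >= 0): OK
Complementary slackness (lambda_i * g_i(x) = 0 for all i): FAILS

Verdict: the first failing condition is complementary_slackness -> comp.

comp


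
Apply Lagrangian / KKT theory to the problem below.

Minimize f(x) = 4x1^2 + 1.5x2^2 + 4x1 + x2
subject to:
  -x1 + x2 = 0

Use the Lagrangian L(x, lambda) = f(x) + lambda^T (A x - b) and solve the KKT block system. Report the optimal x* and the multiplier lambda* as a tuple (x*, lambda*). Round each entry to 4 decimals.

Form the Lagrangian:
  L(x, lambda) = (1/2) x^T Q x + c^T x + lambda^T (A x - b)
Stationarity (grad_x L = 0): Q x + c + A^T lambda = 0.
Primal feasibility: A x = b.

This gives the KKT block system:
  [ Q   A^T ] [ x     ]   [-c ]
  [ A    0  ] [ lambda ] = [ b ]

Solving the linear system:
  x*      = (-0.4545, -0.4545)
  lambda* = (0.3636)
  f(x*)   = -1.1364

x* = (-0.4545, -0.4545), lambda* = (0.3636)


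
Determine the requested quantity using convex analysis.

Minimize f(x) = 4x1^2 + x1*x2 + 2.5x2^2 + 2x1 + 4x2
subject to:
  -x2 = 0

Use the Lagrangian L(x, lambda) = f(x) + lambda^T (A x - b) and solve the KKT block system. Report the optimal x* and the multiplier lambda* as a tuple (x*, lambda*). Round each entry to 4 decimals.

Form the Lagrangian:
  L(x, lambda) = (1/2) x^T Q x + c^T x + lambda^T (A x - b)
Stationarity (grad_x L = 0): Q x + c + A^T lambda = 0.
Primal feasibility: A x = b.

This gives the KKT block system:
  [ Q   A^T ] [ x     ]   [-c ]
  [ A    0  ] [ lambda ] = [ b ]

Solving the linear system:
  x*      = (-0.25, 0)
  lambda* = (3.75)
  f(x*)   = -0.25

x* = (-0.25, 0), lambda* = (3.75)


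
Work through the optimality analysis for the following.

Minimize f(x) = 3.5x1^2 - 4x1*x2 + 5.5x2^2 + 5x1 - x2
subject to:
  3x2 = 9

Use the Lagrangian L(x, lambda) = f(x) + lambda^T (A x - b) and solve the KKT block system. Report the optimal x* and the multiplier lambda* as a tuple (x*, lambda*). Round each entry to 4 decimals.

Form the Lagrangian:
  L(x, lambda) = (1/2) x^T Q x + c^T x + lambda^T (A x - b)
Stationarity (grad_x L = 0): Q x + c + A^T lambda = 0.
Primal feasibility: A x = b.

This gives the KKT block system:
  [ Q   A^T ] [ x     ]   [-c ]
  [ A    0  ] [ lambda ] = [ b ]

Solving the linear system:
  x*      = (1, 3)
  lambda* = (-9.3333)
  f(x*)   = 43

x* = (1, 3), lambda* = (-9.3333)


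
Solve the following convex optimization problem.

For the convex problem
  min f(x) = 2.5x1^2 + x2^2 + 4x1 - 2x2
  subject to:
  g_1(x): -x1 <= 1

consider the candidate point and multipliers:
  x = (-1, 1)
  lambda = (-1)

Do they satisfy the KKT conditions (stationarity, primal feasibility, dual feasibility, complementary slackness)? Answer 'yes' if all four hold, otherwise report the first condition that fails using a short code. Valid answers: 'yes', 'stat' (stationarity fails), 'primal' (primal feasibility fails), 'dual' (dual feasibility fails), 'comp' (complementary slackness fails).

Gradient of f: grad f(x) = Q x + c = (-1, 0)
Constraint values g_i(x) = a_i^T x - b_i:
  g_1((-1, 1)) = 0
Stationarity residual: grad f(x) + sum_i lambda_i a_i = (0, 0)
  -> stationarity OK
Primal feasibility (all g_i <= 0): OK
Dual feasibility (all lambda_i >= 0): FAILS
Complementary slackness (lambda_i * g_i(x) = 0 for all i): OK

Verdict: the first failing condition is dual_feasibility -> dual.

dual


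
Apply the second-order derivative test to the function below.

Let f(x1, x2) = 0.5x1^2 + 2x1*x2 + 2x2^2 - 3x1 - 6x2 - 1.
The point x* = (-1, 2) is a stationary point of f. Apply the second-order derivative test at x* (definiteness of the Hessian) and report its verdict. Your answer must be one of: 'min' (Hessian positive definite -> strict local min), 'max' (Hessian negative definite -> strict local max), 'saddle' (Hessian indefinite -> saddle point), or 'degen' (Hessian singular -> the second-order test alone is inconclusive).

Compute the Hessian H = grad^2 f:
  H = [[1, 2], [2, 4]]
Verify stationarity: grad f(x*) = H x* + g = (0, 0).
Eigenvalues of H: 0, 5.
H has a zero eigenvalue (singular; positive semidefinite but not definite), so H is neither positive definite, negative definite, nor indefinite. The second-order test alone is inconclusive -> degen.
(Indeed, f is constant along the null direction of H through x*, so x* is not a strict local extremum.)

degen


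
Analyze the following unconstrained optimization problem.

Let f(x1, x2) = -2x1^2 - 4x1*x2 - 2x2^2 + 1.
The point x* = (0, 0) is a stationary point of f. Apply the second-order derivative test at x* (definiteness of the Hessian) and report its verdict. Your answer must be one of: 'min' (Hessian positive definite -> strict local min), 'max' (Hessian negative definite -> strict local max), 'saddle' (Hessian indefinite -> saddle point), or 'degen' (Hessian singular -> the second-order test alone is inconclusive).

Compute the Hessian H = grad^2 f:
  H = [[-4, -4], [-4, -4]]
Verify stationarity: grad f(x*) = H x* + g = (0, 0).
Eigenvalues of H: -8, 0.
H has a zero eigenvalue (singular; negative semidefinite but not definite), so H is neither positive definite, negative definite, nor indefinite. The second-order test alone is inconclusive -> degen.
(Indeed, f is constant along the null direction of H through x*, so x* is not a strict local extremum.)

degen


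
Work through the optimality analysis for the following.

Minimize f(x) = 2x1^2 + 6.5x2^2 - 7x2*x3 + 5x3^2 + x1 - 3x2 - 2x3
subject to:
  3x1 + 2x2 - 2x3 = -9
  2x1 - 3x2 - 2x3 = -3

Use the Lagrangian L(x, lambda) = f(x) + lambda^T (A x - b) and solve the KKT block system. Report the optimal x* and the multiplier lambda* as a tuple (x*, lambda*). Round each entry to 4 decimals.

Form the Lagrangian:
  L(x, lambda) = (1/2) x^T Q x + c^T x + lambda^T (A x - b)
Stationarity (grad_x L = 0): Q x + c + A^T lambda = 0.
Primal feasibility: A x = b.

This gives the KKT block system:
  [ Q   A^T ] [ x     ]   [-c ]
  [ A    0  ] [ lambda ] = [ b ]

Solving the linear system:
  x*      = (-2.4166, -0.7167, 0.1584)
  lambda* = (4.0654, -1.765)
  f(x*)   = 15.3553

x* = (-2.4166, -0.7167, 0.1584), lambda* = (4.0654, -1.765)


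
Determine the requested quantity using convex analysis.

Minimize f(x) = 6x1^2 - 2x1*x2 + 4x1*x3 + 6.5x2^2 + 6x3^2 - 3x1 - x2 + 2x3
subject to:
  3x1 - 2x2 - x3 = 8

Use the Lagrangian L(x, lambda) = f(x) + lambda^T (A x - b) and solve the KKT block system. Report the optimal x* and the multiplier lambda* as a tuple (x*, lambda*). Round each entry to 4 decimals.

Form the Lagrangian:
  L(x, lambda) = (1/2) x^T Q x + c^T x + lambda^T (A x - b)
Stationarity (grad_x L = 0): Q x + c + A^T lambda = 0.
Primal feasibility: A x = b.

This gives the KKT block system:
  [ Q   A^T ] [ x     ]   [-c ]
  [ A    0  ] [ lambda ] = [ b ]

Solving the linear system:
  x*      = (1.9432, -0.4534, -1.2636)
  lambda* = (-5.3903)
  f(x*)   = 17.6095

x* = (1.9432, -0.4534, -1.2636), lambda* = (-5.3903)


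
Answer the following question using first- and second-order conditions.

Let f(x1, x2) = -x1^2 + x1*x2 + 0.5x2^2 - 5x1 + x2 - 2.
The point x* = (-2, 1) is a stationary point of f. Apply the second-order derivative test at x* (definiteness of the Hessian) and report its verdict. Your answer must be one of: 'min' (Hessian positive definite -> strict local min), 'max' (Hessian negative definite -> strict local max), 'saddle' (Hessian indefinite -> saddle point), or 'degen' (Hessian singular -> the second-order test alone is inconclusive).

Compute the Hessian H = grad^2 f:
  H = [[-2, 1], [1, 1]]
Verify stationarity: grad f(x*) = H x* + g = (0, 0).
Eigenvalues of H: -2.3028, 1.3028.
Eigenvalues have mixed signs, so H is indefinite -> x* is a saddle point.

saddle


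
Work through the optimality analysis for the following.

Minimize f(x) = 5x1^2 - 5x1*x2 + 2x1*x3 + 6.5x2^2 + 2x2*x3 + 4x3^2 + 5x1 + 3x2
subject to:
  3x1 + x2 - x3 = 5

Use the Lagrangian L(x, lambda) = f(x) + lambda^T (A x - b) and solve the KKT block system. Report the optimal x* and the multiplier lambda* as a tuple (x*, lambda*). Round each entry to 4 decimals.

Form the Lagrangian:
  L(x, lambda) = (1/2) x^T Q x + c^T x + lambda^T (A x - b)
Stationarity (grad_x L = 0): Q x + c + A^T lambda = 0.
Primal feasibility: A x = b.

This gives the KKT block system:
  [ Q   A^T ] [ x     ]   [-c ]
  [ A    0  ] [ lambda ] = [ b ]

Solving the linear system:
  x*      = (1.145, 0.6434, -0.9217)
  lambda* = (-3.7964)
  f(x*)   = 13.3186

x* = (1.145, 0.6434, -0.9217), lambda* = (-3.7964)


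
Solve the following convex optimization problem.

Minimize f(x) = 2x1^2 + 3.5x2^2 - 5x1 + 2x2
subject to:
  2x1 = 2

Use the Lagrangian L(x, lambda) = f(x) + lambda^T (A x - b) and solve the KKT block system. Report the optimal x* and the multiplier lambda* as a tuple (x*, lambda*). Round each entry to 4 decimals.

Form the Lagrangian:
  L(x, lambda) = (1/2) x^T Q x + c^T x + lambda^T (A x - b)
Stationarity (grad_x L = 0): Q x + c + A^T lambda = 0.
Primal feasibility: A x = b.

This gives the KKT block system:
  [ Q   A^T ] [ x     ]   [-c ]
  [ A    0  ] [ lambda ] = [ b ]

Solving the linear system:
  x*      = (1, -0.2857)
  lambda* = (0.5)
  f(x*)   = -3.2857

x* = (1, -0.2857), lambda* = (0.5)


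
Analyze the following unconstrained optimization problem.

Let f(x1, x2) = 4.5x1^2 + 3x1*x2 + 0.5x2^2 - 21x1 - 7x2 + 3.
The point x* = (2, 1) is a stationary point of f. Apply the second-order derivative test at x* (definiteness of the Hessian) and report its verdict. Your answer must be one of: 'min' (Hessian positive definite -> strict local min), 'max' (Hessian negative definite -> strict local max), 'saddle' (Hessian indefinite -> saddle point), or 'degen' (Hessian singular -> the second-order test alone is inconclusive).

Compute the Hessian H = grad^2 f:
  H = [[9, 3], [3, 1]]
Verify stationarity: grad f(x*) = H x* + g = (0, 0).
Eigenvalues of H: 0, 10.
H has a zero eigenvalue (singular; positive semidefinite but not definite), so H is neither positive definite, negative definite, nor indefinite. The second-order test alone is inconclusive -> degen.
(Indeed, f is constant along the null direction of H through x*, so x* is not a strict local extremum.)

degen


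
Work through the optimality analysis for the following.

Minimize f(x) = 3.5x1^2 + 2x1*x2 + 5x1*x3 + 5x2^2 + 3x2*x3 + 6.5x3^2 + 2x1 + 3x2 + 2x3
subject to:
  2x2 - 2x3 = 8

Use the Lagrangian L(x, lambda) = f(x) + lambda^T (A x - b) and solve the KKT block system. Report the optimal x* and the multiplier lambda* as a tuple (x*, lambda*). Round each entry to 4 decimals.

Form the Lagrangian:
  L(x, lambda) = (1/2) x^T Q x + c^T x + lambda^T (A x - b)
Stationarity (grad_x L = 0): Q x + c + A^T lambda = 0.
Primal feasibility: A x = b.

This gives the KKT block system:
  [ Q   A^T ] [ x     ]   [-c ]
  [ A    0  ] [ lambda ] = [ b ]

Solving the linear system:
  x*      = (0.7078, 1.8636, -2.1364)
  lambda* = (-8.3214)
  f(x*)   = 34.6526

x* = (0.7078, 1.8636, -2.1364), lambda* = (-8.3214)


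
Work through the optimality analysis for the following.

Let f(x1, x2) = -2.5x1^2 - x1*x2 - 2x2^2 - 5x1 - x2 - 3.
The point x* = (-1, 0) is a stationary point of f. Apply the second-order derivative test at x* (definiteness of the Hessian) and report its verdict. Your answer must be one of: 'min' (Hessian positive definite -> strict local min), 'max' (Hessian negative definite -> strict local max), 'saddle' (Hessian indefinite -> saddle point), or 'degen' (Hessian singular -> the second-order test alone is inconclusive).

Compute the Hessian H = grad^2 f:
  H = [[-5, -1], [-1, -4]]
Verify stationarity: grad f(x*) = H x* + g = (0, 0).
Eigenvalues of H: -5.618, -3.382.
Both eigenvalues < 0, so H is negative definite -> x* is a strict local max.

max
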